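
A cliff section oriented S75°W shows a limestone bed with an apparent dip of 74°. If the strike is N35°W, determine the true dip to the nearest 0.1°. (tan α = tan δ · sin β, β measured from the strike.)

β = acute angle between strike N35°W and section S75°W = 70°.
tan(true dip) = tan 74° / sin 70° = 3.7112
true dip = arctan 3.7112 = 74.92°

74.9°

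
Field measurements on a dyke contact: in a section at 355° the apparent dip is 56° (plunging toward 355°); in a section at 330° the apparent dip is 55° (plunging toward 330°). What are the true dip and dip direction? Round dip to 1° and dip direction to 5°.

Each apparent-dip line lies in the plane. As unit vectors (x east, y north, z up), v₁ plunges 56°→355° and v₂ plunges 55°→330°.
Cross product v₁ × v₂ gives the pole to the plane: n ∝ (-0.045, 0.198, 0.136).
Dip δ = arctan(|n_h|/n_z) = arctan(0.203/0.136) = 56.2°.
Dip direction = atan2(-0.045, 0.198) = 347° (azimuth of n's horizontal projection).

true dip 56°, dip direction 345°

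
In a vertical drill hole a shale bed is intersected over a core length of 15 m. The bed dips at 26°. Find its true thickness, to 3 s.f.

13.5 m

True thickness t = h · cos(dip) = 15 × cos 26°
t = 15 × 0.8988 = 13.482 m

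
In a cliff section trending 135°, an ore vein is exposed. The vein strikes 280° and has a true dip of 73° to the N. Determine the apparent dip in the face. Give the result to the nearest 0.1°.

Angle between strike (280°) and section (135°): β = 35°.
tan α = tan 73° × sin 35° = 3.2709 × 0.5736 = 1.8761
apparent dip = arctan 1.8761 = 61.94°

61.9°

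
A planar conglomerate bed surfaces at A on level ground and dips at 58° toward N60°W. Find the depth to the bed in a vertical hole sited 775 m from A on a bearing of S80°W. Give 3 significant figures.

The hole lies 40° from the dip direction, so the down-dip offset is 775 × cos 40° = 593.68 m.
Depth = down-dip offset × tan(dip) = 593.68 × tan 58° = 593.68 × 1.6003
Depth = 950.09 m

950 m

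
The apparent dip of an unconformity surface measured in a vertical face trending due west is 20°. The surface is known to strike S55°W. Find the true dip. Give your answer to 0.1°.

32.4°

β = acute angle between strike S55°W and section due west = 35°.
tan δ = tan α / sin β = tan 20° / sin 35° = 0.3640 / 0.5736 = 0.6346
true dip = arctan 0.6346 = 32.40°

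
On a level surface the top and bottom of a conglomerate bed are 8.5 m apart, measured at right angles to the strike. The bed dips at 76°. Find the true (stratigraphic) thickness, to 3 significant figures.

True thickness t = w · sin(dip) = 8.5 × sin 76°
t = 8.5 × 0.9703 = 8.248 m

8.25 m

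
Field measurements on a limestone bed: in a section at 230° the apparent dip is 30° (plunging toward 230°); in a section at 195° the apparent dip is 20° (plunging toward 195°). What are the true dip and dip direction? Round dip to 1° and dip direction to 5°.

true dip 31°, dip direction 250°

Represent each trace as a vector plunging at its apparent dip toward its trend (east-north-up frame): v₁ = (-0.663, -0.557, -0.500), v₂ = (-0.243, -0.908, -0.342).
The plane normal is n = v₁ × v₂ ∝ (-0.263, -0.105, 0.467).
tan δ = √(n_x²+n_y²)/n_z = 0.284/0.467, so δ = 31.3°.
Dip direction = azimuth of (n_x, n_y) = atan2(-0.263, -0.105) = 248°.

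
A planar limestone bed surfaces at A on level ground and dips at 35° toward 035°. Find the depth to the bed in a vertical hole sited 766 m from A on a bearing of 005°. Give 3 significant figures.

465 m

The hole lies 30° from the dip direction, so the down-dip offset is 766 × cos 30° = 663.38 m.
Depth = down-dip offset × tan(dip) = 663.38 × tan 35° = 663.38 × 0.7002
Depth = 464.50 m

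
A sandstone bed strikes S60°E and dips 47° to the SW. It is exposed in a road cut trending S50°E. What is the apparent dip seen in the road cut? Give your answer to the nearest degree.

11°

The strike is S60°E and the section trends S50°E; the acute angle between them is β = 10°.
tan(apparent dip) = tan 47° · sin 10° = 0.1862
apparent dip = arctan 0.1862 = 10.55°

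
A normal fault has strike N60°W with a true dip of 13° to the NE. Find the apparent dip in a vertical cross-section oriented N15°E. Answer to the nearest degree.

The section lies 75° from the strike.
tan(apparent dip) = tan 13° · sin 75° = 0.2230
apparent dip = arctan 0.2230 = 12.57°

13°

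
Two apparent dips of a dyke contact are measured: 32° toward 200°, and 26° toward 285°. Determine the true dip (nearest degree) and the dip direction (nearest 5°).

true dip 37°, dip direction 235°

Represent each trace as a vector plunging at its apparent dip toward its trend (east-north-up frame): v₁ = (-0.290, -0.797, -0.530), v₂ = (-0.868, 0.233, -0.438).
The plane normal is n = v₁ × v₂ ∝ (-0.473, -0.333, 0.759).
tan δ = √(n_x²+n_y²)/n_z = 0.578/0.759, so δ = 37.3°.
Dip direction = atan2(-0.473, -0.333) = 235° (azimuth of n's horizontal projection).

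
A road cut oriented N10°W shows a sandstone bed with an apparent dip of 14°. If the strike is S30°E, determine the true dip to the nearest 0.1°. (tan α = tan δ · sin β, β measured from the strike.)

36.1°

β = acute angle between strike S30°E and section N10°W = 20°.
tan(true dip) = tan 14° / sin 20° = 0.7290
δ = arctan(0.7290) = 36.09°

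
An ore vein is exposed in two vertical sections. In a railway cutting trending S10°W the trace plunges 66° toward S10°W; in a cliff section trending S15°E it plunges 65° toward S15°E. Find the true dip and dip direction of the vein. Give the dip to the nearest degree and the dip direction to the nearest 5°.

Represent each trace as a vector plunging at its apparent dip toward its trend (east-north-up frame): v₁ = (-0.071, -0.401, -0.914), v₂ = (0.109, -0.408, -0.906).
The plane normal is n = v₁ × v₂ ∝ (-0.010, -0.164, 0.073).
Dip δ = arctan(|n_h|/n_z) = arctan(0.164/0.073) = 66.1°.
The horizontal component of n points toward azimuth atan2(n_x, n_y) = 183°, the dip direction.

true dip 66°, dip direction 185°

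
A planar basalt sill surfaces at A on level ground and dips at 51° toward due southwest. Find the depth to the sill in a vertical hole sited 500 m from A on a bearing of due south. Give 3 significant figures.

The hole lies 45° from the dip direction, so the down-dip offset is 500 × cos 45° = 353.55 m.
Depth = down-dip offset × tan(dip) = 353.55 × tan 51° = 353.55 × 1.2349
Depth = 436.60 m

437 m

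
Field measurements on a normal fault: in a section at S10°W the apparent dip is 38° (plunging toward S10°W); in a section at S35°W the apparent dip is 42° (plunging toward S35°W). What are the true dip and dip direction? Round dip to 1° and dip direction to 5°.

The two traces are lines in the plane: v₁ = (sin 190°·cos 38°, cos 190°·cos 38°, −sin 38°), v₂ = (sin 215°·cos 42°, cos 215°·cos 42°, −sin 42°).
Cross product v₁ × v₂ gives the pole to the plane: n ∝ (-0.144, -0.171, 0.247).
True dip = arccos(n_z / |n|) = arccos(0.7418) = 42.1°.
Dip direction = azimuth of (n_x, n_y) = atan2(-0.144, -0.171) = 220°.

true dip 42°, dip direction 220°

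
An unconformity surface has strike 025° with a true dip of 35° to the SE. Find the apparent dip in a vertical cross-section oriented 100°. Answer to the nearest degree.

34°

The section lies 75° from the strike.
tan α = tan 35° × sin 75° = 0.7002 × 0.9659 = 0.6763
α = arctan(0.6763) = 34.07°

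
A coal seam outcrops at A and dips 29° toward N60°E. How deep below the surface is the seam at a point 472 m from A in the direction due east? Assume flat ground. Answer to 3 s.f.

The hole lies 30° from the dip direction, so the down-dip offset is 472 × cos 30° = 408.76 m.
Depth = down-dip offset × tan(dip) = 408.76 × tan 29° = 408.76 × 0.5543
Depth = 226.58 m

227 m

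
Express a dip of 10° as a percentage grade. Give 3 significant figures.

17.6%

grade % = 100 × tan 10° = 100 × 0.1763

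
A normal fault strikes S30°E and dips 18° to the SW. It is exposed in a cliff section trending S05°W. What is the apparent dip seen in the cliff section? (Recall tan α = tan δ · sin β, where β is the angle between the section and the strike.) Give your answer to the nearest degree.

11°

The section lies 35° from the strike.
tan(apparent dip) = tan 18° · sin 35° = 0.1864
α = arctan(0.1864) = 10.56°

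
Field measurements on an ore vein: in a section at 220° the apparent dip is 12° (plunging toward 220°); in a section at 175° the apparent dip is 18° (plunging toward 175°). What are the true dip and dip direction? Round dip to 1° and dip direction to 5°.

true dip 18°, dip direction 170°

Each apparent-dip line lies in the plane. As unit vectors (x east, y north, z up), v₁ plunges 12°→220° and v₂ plunges 18°→175°.
Cross product v₁ × v₂ gives the pole to the plane: n ∝ (0.035, -0.212, 0.658).
True dip = arccos(n_z / |n|) = arccos(0.9508) = 18.0°.
Dip direction = atan2(0.035, -0.212) = 171° (azimuth of n's horizontal projection).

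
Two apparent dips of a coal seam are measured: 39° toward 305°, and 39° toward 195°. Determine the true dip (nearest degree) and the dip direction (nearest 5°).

true dip 55°, dip direction 250°

The two traces are lines in the plane: v₁ = (sin 305°·cos 39°, cos 305°·cos 39°, −sin 39°), v₂ = (sin 195°·cos 39°, cos 195°·cos 39°, −sin 39°).
The plane normal is n = v₁ × v₂ ∝ (-0.753, -0.274, 0.568).
tan δ = √(n_x²+n_y²)/n_z = 0.801/0.568, so δ = 54.7°.
Dip direction = atan2(-0.753, -0.274) = 250° (azimuth of n's horizontal projection).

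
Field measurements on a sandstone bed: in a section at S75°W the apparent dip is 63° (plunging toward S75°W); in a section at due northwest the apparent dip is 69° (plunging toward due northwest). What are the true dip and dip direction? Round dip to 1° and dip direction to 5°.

The two traces are lines in the plane: v₁ = (sin 255°·cos 63°, cos 255°·cos 63°, −sin 63°), v₂ = (sin 315°·cos 69°, cos 315°·cos 69°, −sin 69°).
n = v₁ × v₂ = (-0.335, 0.184, 0.141) (taken with n_z > 0).
tan δ = √(n_x²+n_y²)/n_z = 0.382/0.141, so δ = 69.8°.
Dip direction = atan2(-0.335, 0.184) = 299° (azimuth of n's horizontal projection).

true dip 70°, dip direction 300°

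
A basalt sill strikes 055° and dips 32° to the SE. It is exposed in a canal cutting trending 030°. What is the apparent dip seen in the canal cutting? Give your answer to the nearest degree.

Angle between strike (055°) and section (030°): β = 25°.
tan α = tan 32° × sin 25° = 0.6249 × 0.4226 = 0.2641
apparent dip = arctan 0.2641 = 14.79°

15°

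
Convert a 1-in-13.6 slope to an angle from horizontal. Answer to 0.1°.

4.2°

tan θ = 1/13.6 = 0.0735
θ = arctan(0.0735) = 4.21°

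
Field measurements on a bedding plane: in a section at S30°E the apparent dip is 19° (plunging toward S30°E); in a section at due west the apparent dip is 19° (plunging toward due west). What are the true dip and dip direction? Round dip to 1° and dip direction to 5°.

Each apparent-dip line lies in the plane. As unit vectors (x east, y north, z up), v₁ plunges 19°→S30°E and v₂ plunges 19°→due west.
The plane normal is n = v₁ × v₂ ∝ (-0.267, -0.462, 0.774).
Dip δ = arctan(|n_h|/n_z) = arctan(0.533/0.774) = 34.6°.
The horizontal component of n points toward azimuth atan2(n_x, n_y) = 210°, the dip direction.

true dip 35°, dip direction 210°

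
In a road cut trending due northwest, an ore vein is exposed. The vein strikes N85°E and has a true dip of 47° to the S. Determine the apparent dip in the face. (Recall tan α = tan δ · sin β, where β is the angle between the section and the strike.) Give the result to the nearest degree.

39°

The strike is N85°E and the section trends due northwest; the acute angle between them is β = 50°.
tan α = tan 47° × sin 50° = 1.0724 × 0.7660 = 0.8215
apparent dip = arctan 0.8215 = 39.40°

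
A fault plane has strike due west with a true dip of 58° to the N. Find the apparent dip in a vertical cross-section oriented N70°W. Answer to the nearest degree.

29°

The strike is due west and the section trends N70°W; the acute angle between them is β = 20°.
tan α = tan 58° × sin 20° = 1.6003 × 0.3420 = 0.5473
α = arctan(0.5473) = 28.69°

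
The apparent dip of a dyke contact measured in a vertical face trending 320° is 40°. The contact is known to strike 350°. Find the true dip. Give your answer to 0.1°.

59.2°

β = acute angle between strike 350° and section 320° = 30°.
tan(true dip) = tan 40° / sin 30° = 1.6782
δ = arctan(1.6782) = 59.21°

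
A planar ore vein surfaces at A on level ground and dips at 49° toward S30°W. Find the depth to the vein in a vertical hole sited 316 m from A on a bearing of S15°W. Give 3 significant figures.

The hole lies 15° from the dip direction, so the down-dip offset is 316 × cos 15° = 305.23 m.
Depth = down-dip offset × tan(dip) = 305.23 × tan 49° = 305.23 × 1.1504
Depth = 351.13 m

351 m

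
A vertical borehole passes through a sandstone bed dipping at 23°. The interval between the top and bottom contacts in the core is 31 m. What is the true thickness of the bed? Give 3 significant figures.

28.5 m

True thickness t = h · cos(dip) = 31 × cos 23°
t = 31 × 0.9205 = 28.536 m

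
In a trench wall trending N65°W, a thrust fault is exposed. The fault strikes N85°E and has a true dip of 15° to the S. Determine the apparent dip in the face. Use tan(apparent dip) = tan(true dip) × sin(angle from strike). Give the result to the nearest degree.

The section lies 30° from the strike.
tan(apparent dip) = tan 15° · sin 30° = 0.1340
α = arctan(0.1340) = 7.63°

8°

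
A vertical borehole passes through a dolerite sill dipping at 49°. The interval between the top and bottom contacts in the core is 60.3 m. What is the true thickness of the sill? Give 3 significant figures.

True thickness t = h · cos(dip) = 60.3 × cos 49°
t = 60.3 × 0.6561 = 39.560 m

39.6 m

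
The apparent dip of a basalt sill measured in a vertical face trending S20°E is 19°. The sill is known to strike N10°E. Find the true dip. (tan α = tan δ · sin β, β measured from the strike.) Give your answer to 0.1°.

The section is 30° from the strike.
tan(true dip) = tan 19° / sin 30° = 0.6887
true dip = arctan 0.6887 = 34.55°

34.6°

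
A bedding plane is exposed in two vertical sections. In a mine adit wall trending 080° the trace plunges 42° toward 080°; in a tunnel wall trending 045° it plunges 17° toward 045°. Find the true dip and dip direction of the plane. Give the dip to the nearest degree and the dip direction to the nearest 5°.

Represent each trace as a vector plunging at its apparent dip toward its trend (east-north-up frame): v₁ = (0.732, 0.129, -0.669), v₂ = (0.676, 0.676, -0.292).
n = v₁ × v₂ = (0.415, -0.238, 0.408) (taken with n_z > 0).
True dip = arccos(n_z / |n|) = arccos(0.6485) = 49.6°.
Dip direction = azimuth of (n_x, n_y) = atan2(0.415, -0.238) = 120°.

true dip 50°, dip direction 120°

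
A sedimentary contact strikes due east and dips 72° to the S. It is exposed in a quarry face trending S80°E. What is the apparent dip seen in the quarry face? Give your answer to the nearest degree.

The section lies 10° from the strike.
tan(apparent dip) = tan 72° · sin 10° = 0.5344
α = arctan(0.5344) = 28.12°

28°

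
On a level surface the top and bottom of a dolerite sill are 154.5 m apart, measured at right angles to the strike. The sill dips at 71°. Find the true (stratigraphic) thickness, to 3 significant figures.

True thickness t = w · sin(dip) = 154.5 × sin 71°
t = 154.5 × 0.9455 = 146.083 m

146 m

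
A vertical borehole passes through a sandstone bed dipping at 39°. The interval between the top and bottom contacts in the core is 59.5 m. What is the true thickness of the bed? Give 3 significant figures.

True thickness t = h · cos(dip) = 59.5 × cos 39°
t = 59.5 × 0.7771 = 46.240 m

46.2 m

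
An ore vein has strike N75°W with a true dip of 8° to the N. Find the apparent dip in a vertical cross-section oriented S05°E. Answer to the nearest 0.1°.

The strike is N75°W and the section trends S05°E; the acute angle between them is β = 70°.
tan α = tan 8° × sin 70° = 0.1405 × 0.9397 = 0.1321
α = arctan(0.1321) = 7.52°

7.5°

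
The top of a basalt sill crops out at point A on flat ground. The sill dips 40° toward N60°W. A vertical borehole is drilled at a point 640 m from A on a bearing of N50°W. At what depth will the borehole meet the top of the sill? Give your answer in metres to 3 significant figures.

529 m

The hole lies 10° from the dip direction, so the down-dip offset is 640 × cos 10° = 630.28 m.
Depth = down-dip offset × tan(dip) = 630.28 × tan 40° = 630.28 × 0.8391
Depth = 528.87 m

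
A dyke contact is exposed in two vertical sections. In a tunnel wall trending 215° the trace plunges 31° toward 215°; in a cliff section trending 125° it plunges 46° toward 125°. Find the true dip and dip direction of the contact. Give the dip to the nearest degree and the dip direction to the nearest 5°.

true dip 50°, dip direction 155°

The two traces are lines in the plane: v₁ = (sin 215°·cos 31°, cos 215°·cos 31°, −sin 31°), v₂ = (sin 125°·cos 46°, cos 125°·cos 46°, −sin 46°).
n = v₁ × v₂ = (0.300, -0.647, 0.595) (taken with n_z > 0).
Dip δ = arctan(|n_h|/n_z) = arctan(0.713/0.595) = 50.1°.
The horizontal component of n points toward azimuth atan2(n_x, n_y) = 155°, the dip direction.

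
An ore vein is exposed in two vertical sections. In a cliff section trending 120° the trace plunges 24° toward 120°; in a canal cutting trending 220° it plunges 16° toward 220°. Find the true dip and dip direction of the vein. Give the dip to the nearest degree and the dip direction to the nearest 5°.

The two traces are lines in the plane: v₁ = (sin 120°·cos 24°, cos 120°·cos 24°, −sin 24°), v₂ = (sin 220°·cos 16°, cos 220°·cos 16°, −sin 16°).
Cross product v₁ × v₂ gives the pole to the plane: n ∝ (0.174, -0.469, 0.865).
Dip δ = arctan(|n_h|/n_z) = arctan(0.500/0.865) = 30.1°.
Dip direction = atan2(0.174, -0.469) = 160° (azimuth of n's horizontal projection).

true dip 30°, dip direction 160°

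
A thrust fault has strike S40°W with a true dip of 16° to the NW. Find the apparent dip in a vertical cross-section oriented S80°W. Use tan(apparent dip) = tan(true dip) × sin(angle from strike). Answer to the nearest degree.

Angle between strike (S40°W) and section (S80°W): β = 40°.
tan(apparent dip) = tan 16° · sin 40° = 0.1843
apparent dip = arctan 0.1843 = 10.44°

10°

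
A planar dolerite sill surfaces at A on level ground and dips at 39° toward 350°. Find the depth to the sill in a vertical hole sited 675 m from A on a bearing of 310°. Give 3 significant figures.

419 m

The hole lies 40° from the dip direction, so the down-dip offset is 675 × cos 40° = 517.08 m.
Depth = down-dip offset × tan(dip) = 517.08 × tan 39° = 517.08 × 0.8098
Depth = 418.72 m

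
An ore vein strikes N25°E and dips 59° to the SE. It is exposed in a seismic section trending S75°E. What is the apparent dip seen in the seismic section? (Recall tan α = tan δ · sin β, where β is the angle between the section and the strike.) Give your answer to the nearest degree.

59°

The section lies 80° from the strike.
tan α = tan 59° × sin 80° = 1.6643 × 0.9848 = 1.6390
apparent dip = arctan 1.6390 = 58.61°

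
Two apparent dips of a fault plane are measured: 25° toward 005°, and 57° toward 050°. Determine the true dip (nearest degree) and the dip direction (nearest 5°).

true dip 61°, dip direction 080°

Represent each trace as a vector plunging at its apparent dip toward its trend (east-north-up frame): v₁ = (0.079, 0.903, -0.423), v₂ = (0.417, 0.350, -0.839).
The plane normal is n = v₁ × v₂ ∝ (0.609, 0.110, 0.349).
Dip δ = arctan(|n_h|/n_z) = arctan(0.619/0.349) = 60.6°.
Dip direction = atan2(0.609, 0.110) = 80° (azimuth of n's horizontal projection).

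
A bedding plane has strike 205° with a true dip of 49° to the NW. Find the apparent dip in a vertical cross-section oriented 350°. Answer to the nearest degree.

The strike is 205° and the section trends 350°; the acute angle between them is β = 35°.
tan α = tan 49° × sin 35° = 1.1504 × 0.5736 = 0.6598
apparent dip = arctan 0.6598 = 33.42°

33°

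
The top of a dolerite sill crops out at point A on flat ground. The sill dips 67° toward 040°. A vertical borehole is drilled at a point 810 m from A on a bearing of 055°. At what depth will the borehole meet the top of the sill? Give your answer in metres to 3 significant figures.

The hole lies 15° from the dip direction, so the down-dip offset is 810 × cos 15° = 782.40 m.
Depth = down-dip offset × tan(dip) = 782.40 × tan 67° = 782.40 × 2.3559
Depth = 1843.22 m

1840 m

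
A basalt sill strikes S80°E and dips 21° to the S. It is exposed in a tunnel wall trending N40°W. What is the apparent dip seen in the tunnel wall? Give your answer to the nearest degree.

Angle between strike (S80°E) and section (N40°W): β = 40°.
tan α = tan 21° × sin 40° = 0.3839 × 0.6428 = 0.2467
α = arctan(0.2467) = 13.86°

14°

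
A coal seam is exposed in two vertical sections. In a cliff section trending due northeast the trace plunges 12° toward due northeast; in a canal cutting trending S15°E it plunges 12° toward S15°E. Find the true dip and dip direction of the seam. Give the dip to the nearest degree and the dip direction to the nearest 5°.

true dip 23°, dip direction 105°

Each apparent-dip line lies in the plane. As unit vectors (x east, y north, z up), v₁ plunges 12°→due northeast and v₂ plunges 12°→S15°E.
n = v₁ × v₂ = (0.340, -0.091, 0.829) (taken with n_z > 0).
tan δ = √(n_x²+n_y²)/n_z = 0.352/0.829, so δ = 23.0°.
The horizontal component of n points toward azimuth atan2(n_x, n_y) = 105°, the dip direction.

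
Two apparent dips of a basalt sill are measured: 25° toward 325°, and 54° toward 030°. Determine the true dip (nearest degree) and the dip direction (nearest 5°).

The two traces are lines in the plane: v₁ = (sin 325°·cos 25°, cos 325°·cos 25°, −sin 25°), v₂ = (sin 30°·cos 54°, cos 30°·cos 54°, −sin 54°).
The plane normal is n = v₁ × v₂ ∝ (0.385, 0.545, 0.483).
Dip δ = arctan(|n_h|/n_z) = arctan(0.667/0.483) = 54.1°.
Dip direction = azimuth of (n_x, n_y) = atan2(0.385, 0.545) = 35°.

true dip 54°, dip direction 035°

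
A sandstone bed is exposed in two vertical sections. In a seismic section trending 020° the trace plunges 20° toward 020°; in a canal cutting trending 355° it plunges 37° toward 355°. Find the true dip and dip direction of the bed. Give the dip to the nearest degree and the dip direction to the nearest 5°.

The two traces are lines in the plane: v₁ = (sin 20°·cos 20°, cos 20°·cos 20°, −sin 20°), v₂ = (sin 355°·cos 37°, cos 355°·cos 37°, −sin 37°).
Cross product v₁ × v₂ gives the pole to the plane: n ∝ (-0.259, 0.217, 0.317).
True dip = arccos(n_z / |n|) = arccos(0.6840) = 46.8°.
Dip direction = azimuth of (n_x, n_y) = atan2(-0.259, 0.217) = 310°.

true dip 47°, dip direction 310°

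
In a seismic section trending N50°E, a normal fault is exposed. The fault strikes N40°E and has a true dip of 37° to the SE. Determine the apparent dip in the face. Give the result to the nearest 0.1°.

The section lies 10° from the strike.
tan α = tan 37° × sin 10° = 0.7536 × 0.1736 = 0.1309
apparent dip = arctan 0.1309 = 7.45°

7.5°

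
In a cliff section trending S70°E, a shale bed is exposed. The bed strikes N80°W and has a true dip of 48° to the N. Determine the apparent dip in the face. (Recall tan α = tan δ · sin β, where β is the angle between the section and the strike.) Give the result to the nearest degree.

Angle between strike (N80°W) and section (S70°E): β = 10°.
tan(apparent dip) = tan 48° · sin 10° = 0.1929
α = arctan(0.1929) = 10.92°

11°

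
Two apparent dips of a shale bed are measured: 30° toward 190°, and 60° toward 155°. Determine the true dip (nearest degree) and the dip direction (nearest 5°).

Represent each trace as a vector plunging at its apparent dip toward its trend (east-north-up frame): v₁ = (-0.150, -0.853, -0.500), v₂ = (0.211, -0.453, -0.866).
Cross product v₁ × v₂ gives the pole to the plane: n ∝ (0.512, -0.236, 0.248).
True dip = arccos(n_z / |n|) = arccos(0.4032) = 66.2°.
Dip direction = azimuth of (n_x, n_y) = atan2(0.512, -0.236) = 115°.

true dip 66°, dip direction 115°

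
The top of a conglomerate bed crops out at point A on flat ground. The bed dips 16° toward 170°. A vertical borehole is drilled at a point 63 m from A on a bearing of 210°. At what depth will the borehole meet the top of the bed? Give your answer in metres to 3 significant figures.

13.8 m

The hole lies 40° from the dip direction, so the down-dip offset is 63 × cos 40° = 48.26 m.
Depth = down-dip offset × tan(dip) = 48.26 × tan 16° = 48.26 × 0.2867
Depth = 13.84 m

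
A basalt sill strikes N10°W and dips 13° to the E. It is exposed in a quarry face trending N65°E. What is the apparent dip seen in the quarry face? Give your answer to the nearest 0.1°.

The section lies 75° from the strike.
tan(apparent dip) = tan 13° · sin 75° = 0.2230
apparent dip = arctan 0.2230 = 12.57°

12.6°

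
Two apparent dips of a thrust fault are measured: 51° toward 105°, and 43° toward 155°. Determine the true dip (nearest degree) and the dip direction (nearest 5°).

true dip 51°, dip direction 115°

The two traces are lines in the plane: v₁ = (sin 105°·cos 51°, cos 105°·cos 51°, −sin 51°), v₂ = (sin 155°·cos 43°, cos 155°·cos 43°, −sin 43°).
n = v₁ × v₂ = (0.404, -0.174, 0.353) (taken with n_z > 0).
Dip δ = arctan(|n_h|/n_z) = arctan(0.440/0.353) = 51.3°.
The horizontal component of n points toward azimuth atan2(n_x, n_y) = 113°, the dip direction.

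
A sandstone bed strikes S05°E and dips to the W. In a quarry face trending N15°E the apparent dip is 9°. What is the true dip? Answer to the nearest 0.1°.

24.8°

β = acute angle between strike S05°E and section N15°E = 20°.
tan(true dip) = tan 9° / sin 20° = 0.4631
true dip = arctan 0.4631 = 24.85°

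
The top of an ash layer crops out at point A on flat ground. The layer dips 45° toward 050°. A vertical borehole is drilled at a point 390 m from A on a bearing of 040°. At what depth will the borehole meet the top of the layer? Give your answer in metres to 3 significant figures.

The hole lies 10° from the dip direction, so the down-dip offset is 390 × cos 10° = 384.08 m.
Depth = down-dip offset × tan(dip) = 384.08 × tan 45° = 384.08 × 1.0000
Depth = 384.08 m

384 m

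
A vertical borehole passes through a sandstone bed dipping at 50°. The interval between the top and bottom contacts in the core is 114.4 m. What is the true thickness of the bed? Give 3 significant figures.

73.5 m

True thickness t = h · cos(dip) = 114.4 × cos 50°
t = 114.4 × 0.6428 = 73.535 m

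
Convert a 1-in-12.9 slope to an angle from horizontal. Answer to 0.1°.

4.4°

tan θ = 1/12.9 = 0.0775
θ = arctan(0.0775) = 4.43°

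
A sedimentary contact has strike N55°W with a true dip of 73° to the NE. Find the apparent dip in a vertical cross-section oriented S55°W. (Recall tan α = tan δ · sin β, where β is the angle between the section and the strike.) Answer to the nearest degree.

The strike is N55°W and the section trends S55°W; the acute angle between them is β = 70°.
tan(apparent dip) = tan 73° · sin 70° = 3.0736
apparent dip = arctan 3.0736 = 71.98°

72°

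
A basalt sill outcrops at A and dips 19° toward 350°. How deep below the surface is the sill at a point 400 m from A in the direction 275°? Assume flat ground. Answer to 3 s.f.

The hole lies 75° from the dip direction, so the down-dip offset is 400 × cos 75° = 103.53 m.
Depth = down-dip offset × tan(dip) = 103.53 × tan 19° = 103.53 × 0.3443
Depth = 35.65 m

35.6 m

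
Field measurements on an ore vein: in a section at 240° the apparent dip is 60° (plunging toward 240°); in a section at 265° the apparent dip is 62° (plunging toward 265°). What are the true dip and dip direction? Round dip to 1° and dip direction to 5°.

true dip 62°, dip direction 265°

The two traces are lines in the plane: v₁ = (sin 240°·cos 60°, cos 240°·cos 60°, −sin 60°), v₂ = (sin 265°·cos 62°, cos 265°·cos 62°, −sin 62°).
n = v₁ × v₂ = (-0.185, -0.023, 0.099) (taken with n_z > 0).
tan δ = √(n_x²+n_y²)/n_z = 0.187/0.099, so δ = 62.0°.
Dip direction = atan2(-0.185, -0.023) = 263° (azimuth of n's horizontal projection).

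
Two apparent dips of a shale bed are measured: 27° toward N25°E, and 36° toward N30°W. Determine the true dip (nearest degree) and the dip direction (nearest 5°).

true dip 36°, dip direction 340°

Each apparent-dip line lies in the plane. As unit vectors (x east, y north, z up), v₁ plunges 27°→N25°E and v₂ plunges 36°→N30°W.
n = v₁ × v₂ = (-0.157, 0.405, 0.590) (taken with n_z > 0).
True dip = arccos(n_z / |n|) = arccos(0.8056) = 36.3°.
Dip direction = atan2(-0.157, 0.405) = 339° (azimuth of n's horizontal projection).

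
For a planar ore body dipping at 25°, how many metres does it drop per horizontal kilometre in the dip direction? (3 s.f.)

drop per km = 1000 × tan 25° = 1000 × 0.4663

466 m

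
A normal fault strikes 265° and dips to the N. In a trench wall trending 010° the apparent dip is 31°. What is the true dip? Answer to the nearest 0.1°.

The section is 75° from the strike.
tan(true dip) = tan 31° / sin 75° = 0.6221
δ = arctan(0.6221) = 31.88°

31.9°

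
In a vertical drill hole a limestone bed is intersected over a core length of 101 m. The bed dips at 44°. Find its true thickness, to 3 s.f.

72.7 m

True thickness t = h · cos(dip) = 101 × cos 44°
t = 101 × 0.7193 = 72.653 m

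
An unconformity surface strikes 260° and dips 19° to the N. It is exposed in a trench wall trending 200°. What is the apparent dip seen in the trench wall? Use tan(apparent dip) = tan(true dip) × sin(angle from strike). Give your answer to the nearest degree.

17°

The section lies 60° from the strike.
tan(apparent dip) = tan 19° · sin 60° = 0.2982
α = arctan(0.2982) = 16.60°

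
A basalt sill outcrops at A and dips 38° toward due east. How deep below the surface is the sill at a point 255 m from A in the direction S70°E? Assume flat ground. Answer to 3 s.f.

187 m

The hole lies 20° from the dip direction, so the down-dip offset is 255 × cos 20° = 239.62 m.
Depth = down-dip offset × tan(dip) = 239.62 × tan 38° = 239.62 × 0.7813
Depth = 187.21 m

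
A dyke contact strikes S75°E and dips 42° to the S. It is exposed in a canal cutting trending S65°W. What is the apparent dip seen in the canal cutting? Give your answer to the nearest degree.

30°

The section lies 40° from the strike.
tan(apparent dip) = tan 42° · sin 40° = 0.5788
α = arctan(0.5788) = 30.06°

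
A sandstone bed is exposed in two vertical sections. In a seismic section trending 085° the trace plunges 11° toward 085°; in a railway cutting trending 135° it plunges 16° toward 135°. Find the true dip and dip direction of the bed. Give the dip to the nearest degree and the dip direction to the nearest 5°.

true dip 16°, dip direction 130°

Represent each trace as a vector plunging at its apparent dip toward its trend (east-north-up frame): v₁ = (0.978, 0.086, -0.191), v₂ = (0.680, -0.680, -0.276).
n = v₁ × v₂ = (0.153, -0.140, 0.723) (taken with n_z > 0).
True dip = arccos(n_z / |n|) = arccos(0.9612) = 16.0°.
Dip direction = azimuth of (n_x, n_y) = atan2(0.153, -0.140) = 132°.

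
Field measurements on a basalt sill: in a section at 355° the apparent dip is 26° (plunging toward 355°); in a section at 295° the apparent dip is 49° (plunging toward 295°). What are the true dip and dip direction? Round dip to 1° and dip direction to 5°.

true dip 49°, dip direction 290°

Represent each trace as a vector plunging at its apparent dip toward its trend (east-north-up frame): v₁ = (-0.078, 0.895, -0.438), v₂ = (-0.595, 0.277, -0.755).
Cross product v₁ × v₂ gives the pole to the plane: n ∝ (-0.554, 0.202, 0.511).
True dip = arccos(n_z / |n|) = arccos(0.6546) = 49.1°.
Dip direction = atan2(-0.554, 0.202) = 290° (azimuth of n's horizontal projection).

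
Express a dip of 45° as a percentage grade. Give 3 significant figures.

100%

grade % = 100 × tan 45° = 100 × 1.0000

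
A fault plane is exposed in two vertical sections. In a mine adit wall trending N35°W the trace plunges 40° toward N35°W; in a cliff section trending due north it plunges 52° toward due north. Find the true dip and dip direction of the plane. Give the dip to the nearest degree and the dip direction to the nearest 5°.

Each apparent-dip line lies in the plane. As unit vectors (x east, y north, z up), v₁ plunges 40°→N35°W and v₂ plunges 52°→due north.
The plane normal is n = v₁ × v₂ ∝ (0.099, 0.346, 0.271).
True dip = arccos(n_z / |n|) = arccos(0.6007) = 53.1°.
The horizontal component of n points toward azimuth atan2(n_x, n_y) = 16°, the dip direction.

true dip 53°, dip direction 015°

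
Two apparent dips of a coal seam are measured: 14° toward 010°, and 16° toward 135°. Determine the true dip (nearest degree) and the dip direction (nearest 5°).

Each apparent-dip line lies in the plane. As unit vectors (x east, y north, z up), v₁ plunges 14°→010° and v₂ plunges 16°→135°.
Cross product v₁ × v₂ gives the pole to the plane: n ∝ (0.428, 0.118, 0.764).
True dip = arccos(n_z / |n|) = arccos(0.8647) = 30.2°.
Dip direction = atan2(0.428, 0.118) = 75° (azimuth of n's horizontal projection).

true dip 30°, dip direction 075°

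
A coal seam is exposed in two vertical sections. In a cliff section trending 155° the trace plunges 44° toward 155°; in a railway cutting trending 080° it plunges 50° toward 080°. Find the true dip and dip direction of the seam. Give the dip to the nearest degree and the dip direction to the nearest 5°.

Represent each trace as a vector plunging at its apparent dip toward its trend (east-north-up frame): v₁ = (0.304, -0.652, -0.695), v₂ = (0.633, 0.112, -0.766).
The plane normal is n = v₁ × v₂ ∝ (0.577, -0.207, 0.447).
Dip δ = arctan(|n_h|/n_z) = arctan(0.613/0.447) = 53.9°.
Dip direction = atan2(0.577, -0.207) = 110° (azimuth of n's horizontal projection).

true dip 54°, dip direction 110°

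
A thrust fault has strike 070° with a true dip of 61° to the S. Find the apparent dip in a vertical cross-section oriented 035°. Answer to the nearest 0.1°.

The strike is 070° and the section trends 035°; the acute angle between them is β = 35°.
tan(apparent dip) = tan 61° · sin 35° = 1.0348
apparent dip = arctan 1.0348 = 45.98°

46.0°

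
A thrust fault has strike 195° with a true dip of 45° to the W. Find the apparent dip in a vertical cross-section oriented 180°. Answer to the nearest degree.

The section lies 15° from the strike.
tan α = tan 45° × sin 15° = 1.0000 × 0.2588 = 0.2588
α = arctan(0.2588) = 14.51°

15°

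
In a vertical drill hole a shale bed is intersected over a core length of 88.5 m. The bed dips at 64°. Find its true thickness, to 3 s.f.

True thickness t = h · cos(dip) = 88.5 × cos 64°
t = 88.5 × 0.4384 = 38.796 m

38.8 m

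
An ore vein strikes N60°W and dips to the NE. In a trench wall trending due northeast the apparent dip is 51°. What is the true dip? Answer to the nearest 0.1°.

52.0°

β = acute angle between strike N60°W and section due northeast = 75°.
tan δ = tan α / sin β = tan 51° / sin 75° = 1.2349 / 0.9659 = 1.2785
true dip = arctan 1.2785 = 51.97°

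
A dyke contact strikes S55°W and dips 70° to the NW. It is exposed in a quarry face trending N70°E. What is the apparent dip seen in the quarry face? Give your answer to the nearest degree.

The strike is S55°W and the section trends N70°E; the acute angle between them is β = 15°.
tan(apparent dip) = tan 70° · sin 15° = 0.7111
α = arctan(0.7111) = 35.42°

35°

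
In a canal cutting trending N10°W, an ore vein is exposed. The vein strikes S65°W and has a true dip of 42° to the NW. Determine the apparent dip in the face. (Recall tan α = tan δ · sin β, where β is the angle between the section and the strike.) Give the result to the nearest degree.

41°

The section lies 75° from the strike.
tan(apparent dip) = tan 42° · sin 75° = 0.8697
apparent dip = arctan 0.8697 = 41.01°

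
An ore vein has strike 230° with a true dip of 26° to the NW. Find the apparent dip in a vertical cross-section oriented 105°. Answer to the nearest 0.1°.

21.8°

The strike is 230° and the section trends 105°; the acute angle between them is β = 55°.
tan(apparent dip) = tan 26° · sin 55° = 0.3995
α = arctan(0.3995) = 21.78°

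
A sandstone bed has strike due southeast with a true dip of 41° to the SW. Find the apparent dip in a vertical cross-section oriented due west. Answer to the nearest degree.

32°

The strike is due southeast and the section trends due west; the acute angle between them is β = 45°.
tan α = tan 41° × sin 45° = 0.8693 × 0.7071 = 0.6147
apparent dip = arctan 0.6147 = 31.58°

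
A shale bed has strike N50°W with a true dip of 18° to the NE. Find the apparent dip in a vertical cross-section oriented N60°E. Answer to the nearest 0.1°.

Angle between strike (N50°W) and section (N60°E): β = 70°.
tan α = tan 18° × sin 70° = 0.3249 × 0.9397 = 0.3053
apparent dip = arctan 0.3053 = 16.98°

17.0°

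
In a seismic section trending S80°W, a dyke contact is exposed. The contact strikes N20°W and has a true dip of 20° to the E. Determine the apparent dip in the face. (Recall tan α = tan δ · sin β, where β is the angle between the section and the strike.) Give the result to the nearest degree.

The strike is N20°W and the section trends S80°W; the acute angle between them is β = 80°.
tan(apparent dip) = tan 20° · sin 80° = 0.3584
apparent dip = arctan 0.3584 = 19.72°

20°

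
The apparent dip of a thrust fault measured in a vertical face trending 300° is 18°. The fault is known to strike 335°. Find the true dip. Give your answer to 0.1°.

29.5°

The section is 35° from the strike.
tan(true dip) = tan 18° / sin 35° = 0.5665
δ = arctan(0.5665) = 29.53°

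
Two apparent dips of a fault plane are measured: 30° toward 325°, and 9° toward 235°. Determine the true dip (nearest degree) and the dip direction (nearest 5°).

true dip 31°, dip direction 310°

The two traces are lines in the plane: v₁ = (sin 325°·cos 30°, cos 325°·cos 30°, −sin 30°), v₂ = (sin 235°·cos 9°, cos 235°·cos 9°, −sin 9°).
Cross product v₁ × v₂ gives the pole to the plane: n ∝ (-0.394, 0.327, 0.855).
True dip = arccos(n_z / |n|) = arccos(0.8580) = 30.9°.
The horizontal component of n points toward azimuth atan2(n_x, n_y) = 310°, the dip direction.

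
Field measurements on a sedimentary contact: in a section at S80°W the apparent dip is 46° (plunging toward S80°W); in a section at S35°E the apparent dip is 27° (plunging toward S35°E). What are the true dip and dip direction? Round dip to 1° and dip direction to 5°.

true dip 56°, dip direction 215°

Represent each trace as a vector plunging at its apparent dip toward its trend (east-north-up frame): v₁ = (-0.684, -0.121, -0.719), v₂ = (0.511, -0.730, -0.454).
The plane normal is n = v₁ × v₂ ∝ (-0.470, -0.678, 0.561).
tan δ = √(n_x²+n_y²)/n_z = 0.825/0.561, so δ = 55.8°.
The horizontal component of n points toward azimuth atan2(n_x, n_y) = 215°, the dip direction.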